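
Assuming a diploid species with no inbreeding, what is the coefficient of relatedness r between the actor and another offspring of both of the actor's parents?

Each parent–offspring link contributes a factor of 1/2, and independent paths through distinct common ancestors add.
Full sibs share both parents — two paths of length 2: r = 2·(1/2)^2 = 1/2.

0.5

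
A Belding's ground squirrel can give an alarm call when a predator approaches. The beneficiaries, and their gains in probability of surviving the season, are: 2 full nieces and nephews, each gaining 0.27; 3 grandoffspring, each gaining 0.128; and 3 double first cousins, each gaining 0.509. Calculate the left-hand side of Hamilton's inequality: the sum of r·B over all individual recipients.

r to a full niece or nephew = 1/4 (full aunt/uncle↔niece/nephew: two paths of length 3 through the shared grandparent pair: r = 2·(1/2)^3 = 1/4).
r to a grandoffspring = 0.25 (two parent–offspring links: r = (1/2)^2 = 1/4).
r to a double first cousin = 1/4 (double first cousins share both grandparent pairs — four paths of length 4: r = 4·(1/2)^4 = 1/4).
Summing one r·B term per recipient: 2·0.25·0.27 + 3·0.25·0.128 + 3·0.25·0.509 = 0.61275.

0.61275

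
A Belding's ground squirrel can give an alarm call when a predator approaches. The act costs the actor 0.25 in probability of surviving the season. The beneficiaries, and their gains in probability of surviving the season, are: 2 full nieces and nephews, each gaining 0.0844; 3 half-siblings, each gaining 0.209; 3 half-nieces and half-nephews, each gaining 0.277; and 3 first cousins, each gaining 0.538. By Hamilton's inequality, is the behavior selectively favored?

Hamilton's rule: the trait is favored when the sum of r·B over every recipient exceeds the actor's cost C.
r to a full niece or nephew = 1/4 (full aunt/uncle↔niece/nephew: two paths of length 3 through the shared grandparent pair: r = 2·(1/2)^3 = 1/4).
r to a half-sibling = 1/4 (half-sibs share one parent — one path of length 2: r = (1/2)^2 = 1/4).
r to a half-niece or half-nephew = 0.125 (half-aunt/uncle↔niece/nephew: one path of length 3: r = (1/2)^3 = 1/8).
r to a first cousin = 1/8 (first cousins share one grandparent pair — two paths of length 4: r = 2·(1/2)^4 = 1/8).
Summing one r·B term per recipient: 2·0.25·0.0844 + 3·0.25·0.209 + 3·0.125·0.277 + 3·0.125·0.538 = 0.504575.
0.504575 > 0.25: the indirect benefit exceeds the cost.

Yes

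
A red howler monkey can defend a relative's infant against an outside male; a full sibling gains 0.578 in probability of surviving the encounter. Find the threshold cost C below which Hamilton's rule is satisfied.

0.289

r to a full sibling = 1/2 (full sibs share both parents — two paths of length 2: r = 2·(1/2)^2 = 1/2).
Hamilton's rule: n·r·B > C, so the trait is favored while C < n·r·B = 1·0.5·0.578 = 0.289.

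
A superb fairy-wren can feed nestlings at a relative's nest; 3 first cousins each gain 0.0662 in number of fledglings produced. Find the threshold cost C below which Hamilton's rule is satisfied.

r to a first cousin = 1/8 (first cousins share one grandparent pair — two paths of length 4: r = 2·(1/2)^4 = 1/8).
Hamilton's rule: n·r·B > C, so the trait is favored while C < n·r·B = 3·0.125·0.0662 = 0.024825.

0.024825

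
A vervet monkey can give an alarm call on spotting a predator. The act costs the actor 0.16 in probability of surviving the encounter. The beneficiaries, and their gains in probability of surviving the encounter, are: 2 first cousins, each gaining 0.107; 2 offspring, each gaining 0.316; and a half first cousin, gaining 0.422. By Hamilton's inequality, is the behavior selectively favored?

Hamilton's rule: the trait is favored when the sum of r·B over every recipient exceeds the actor's cost C.
r to a first cousin = 1/8 (first cousins share one grandparent pair — two paths of length 4: r = 2·(1/2)^4 = 1/8).
r to an offspring = 1/2 (one parent–offspring link: r = (1/2)^1 = 1/2).
r to a half first cousin = 0.0625 (half first cousins share one grandparent — one path of length 4: r = (1/2)^4 = 1/16).
Summing one r·B term per recipient: 2·0.125·0.107 + 2·0.5·0.316 + 1·0.0625·0.422 = 0.369125.
0.369125 > 0.16: the indirect benefit exceeds the cost.

Yes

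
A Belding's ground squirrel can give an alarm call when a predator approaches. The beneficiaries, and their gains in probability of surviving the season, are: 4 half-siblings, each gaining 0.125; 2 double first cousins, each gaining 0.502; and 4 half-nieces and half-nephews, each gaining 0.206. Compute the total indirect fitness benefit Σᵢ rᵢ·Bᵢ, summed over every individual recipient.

r to a half-sibling = 1/4 (half-sibs share one parent — one path of length 2: r = (1/2)^2 = 1/4).
r to a double first cousin = 1/4 (double first cousins share both grandparent pairs — four paths of length 4: r = 4·(1/2)^4 = 1/4).
r to a half-niece or half-nephew = 1/8 (half-aunt/uncle↔niece/nephew: one path of length 3: r = (1/2)^3 = 1/8).
Summing one r·B term per recipient: 4·0.25·0.125 + 2·0.25·0.502 + 4·0.125·0.206 = 0.479.

0.479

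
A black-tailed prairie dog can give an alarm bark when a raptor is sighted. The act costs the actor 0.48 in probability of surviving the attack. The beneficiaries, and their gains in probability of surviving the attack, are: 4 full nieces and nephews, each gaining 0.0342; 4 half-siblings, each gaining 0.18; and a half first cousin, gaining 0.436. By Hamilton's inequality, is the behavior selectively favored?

Hamilton's rule: the trait is favored when the sum of r·B over every recipient exceeds the actor's cost C.
r to a full niece or nephew = 1/4 (full aunt/uncle↔niece/nephew: two paths of length 3 through the shared grandparent pair: r = 2·(1/2)^3 = 1/4).
r to a half-sibling = 0.25 (half-sibs share one parent — one path of length 2: r = (1/2)^2 = 1/4).
r to a half first cousin = 1/16 (half first cousins share one grandparent — one path of length 4: r = (1/2)^4 = 1/16).
Summing one r·B term per recipient: 4·0.25·0.0342 + 4·0.25·0.18 + 1·0.0625·0.436 = 0.24145.
0.24145 < 0.48: the indirect benefit is less than the cost.

No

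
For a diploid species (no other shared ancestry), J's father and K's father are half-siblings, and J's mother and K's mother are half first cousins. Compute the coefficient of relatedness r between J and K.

0.078125

With two independent routes of shared ancestry, r is the sum of the two contributions.
J and K are related in two ways: half first cousins through their fathers (r = 1/16) and half second cousins through their mothers (r = 1/64).
r = 1/16 + 1/64 = 5/64 = 0.078125.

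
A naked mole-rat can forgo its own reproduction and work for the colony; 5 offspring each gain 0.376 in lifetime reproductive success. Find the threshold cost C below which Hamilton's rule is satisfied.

r to an offspring = 1/2 (one parent–offspring link: r = (1/2)^1 = 1/2).
Hamilton's rule: n·r·B > C, so the trait is favored while C < n·r·B = 5·0.5·0.376 = 0.94.

0.94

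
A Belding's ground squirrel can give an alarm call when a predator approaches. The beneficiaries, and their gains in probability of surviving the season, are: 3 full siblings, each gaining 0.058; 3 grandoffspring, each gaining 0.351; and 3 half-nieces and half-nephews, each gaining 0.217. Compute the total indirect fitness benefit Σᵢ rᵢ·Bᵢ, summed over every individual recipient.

0.431625

r to a full sibling = 1/2 (full sibs share both parents — two paths of length 2: r = 2·(1/2)^2 = 1/2).
r to a grandoffspring = 0.25 (two parent–offspring links: r = (1/2)^2 = 1/4).
r to a half-niece or half-nephew = 1/8 (half-aunt/uncle↔niece/nephew: one path of length 3: r = (1/2)^3 = 1/8).
Summing one r·B term per recipient: 3·0.5·0.058 + 3·0.25·0.351 + 3·0.125·0.217 = 0.431625.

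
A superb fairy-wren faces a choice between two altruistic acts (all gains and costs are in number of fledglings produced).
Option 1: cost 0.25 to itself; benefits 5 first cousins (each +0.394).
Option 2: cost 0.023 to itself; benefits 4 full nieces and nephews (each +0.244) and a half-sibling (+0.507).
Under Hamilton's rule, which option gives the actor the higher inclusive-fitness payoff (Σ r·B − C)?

Option 2

Option 1: r to a first cousin = 0.125.
Option 1: Σ r·B − C = (5·0.125·0.394) − 0.25 = -0.00375.
Option 2: r to a full niece or nephew = 0.25.
Option 2: r to a half-sibling = 0.25.
Option 2: Σ r·B − C = (4·0.25·0.244 + 1·0.25·0.507) − 0.023 = 0.34775.
Option 2 has the higher net inclusive-fitness payoff.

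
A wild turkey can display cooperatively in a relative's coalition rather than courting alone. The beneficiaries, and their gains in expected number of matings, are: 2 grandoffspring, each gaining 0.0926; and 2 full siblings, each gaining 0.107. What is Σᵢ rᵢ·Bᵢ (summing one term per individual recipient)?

r to a grandoffspring = 1/4 (two parent–offspring links: r = (1/2)^2 = 1/4).
r to a full sibling = 1/2 (full sibs share both parents — two paths of length 2: r = 2·(1/2)^2 = 1/2).
Summing one r·B term per recipient: 2·0.25·0.0926 + 2·0.5·0.107 = 0.1533.

0.1533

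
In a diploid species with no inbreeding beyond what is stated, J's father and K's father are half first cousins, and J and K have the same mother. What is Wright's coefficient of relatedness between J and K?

Independent pedigree routes through distinct common ancestors add.
J and K are related in two ways: half second cousins through their fathers (r = 1/64) and half-sibs through their shared mother (r = 1/4).
r = 1/64 + 1/4 = 0.265625.

0.265625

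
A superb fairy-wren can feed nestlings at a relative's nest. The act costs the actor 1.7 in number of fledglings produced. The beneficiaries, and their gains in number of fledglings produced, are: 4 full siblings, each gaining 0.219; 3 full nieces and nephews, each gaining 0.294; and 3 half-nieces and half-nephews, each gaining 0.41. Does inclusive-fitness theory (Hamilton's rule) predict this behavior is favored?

No

Hamilton's rule: the trait is favored when the sum of r·B over every recipient exceeds the actor's cost C.
r to a full sibling = 1/2 (full sibs share both parents — two paths of length 2: r = 2·(1/2)^2 = 1/2).
r to a full niece or nephew = 1/4 (full aunt/uncle↔niece/nephew: two paths of length 3 through the shared grandparent pair: r = 2·(1/2)^3 = 1/4).
r to a half-niece or half-nephew = 0.125 (half-aunt/uncle↔niece/nephew: one path of length 3: r = (1/2)^3 = 1/8).
Summing one r·B term per recipient: 4·0.5·0.219 + 3·0.25·0.294 + 3·0.125·0.41 = 0.81225.
0.81225 < 1.7: the indirect benefit is less than the cost.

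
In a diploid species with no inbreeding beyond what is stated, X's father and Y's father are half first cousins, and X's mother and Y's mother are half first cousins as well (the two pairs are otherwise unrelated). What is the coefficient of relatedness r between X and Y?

Independent pedigree routes through distinct common ancestors add.
X and Y are related in two ways: half second cousins through their fathers (r = 1/64) and half second cousins through their mothers (r = 1/64).
r = 1/64 + 1/64 = 1/32 = 0.03125.

0.03125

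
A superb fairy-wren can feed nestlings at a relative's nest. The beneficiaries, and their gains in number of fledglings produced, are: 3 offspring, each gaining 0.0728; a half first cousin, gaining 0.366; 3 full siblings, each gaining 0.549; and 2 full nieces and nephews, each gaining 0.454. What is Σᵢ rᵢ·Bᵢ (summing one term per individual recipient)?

r to an offspring = 1/2 (one parent–offspring link: r = (1/2)^1 = 1/2).
r to a half first cousin = 1/16 (half first cousins share one grandparent — one path of length 4: r = (1/2)^4 = 1/16).
r to a full sibling = 0.5 (full sibs share both parents — two paths of length 2: r = 2·(1/2)^2 = 1/2).
r to a full niece or nephew = 1/4 (full aunt/uncle↔niece/nephew: two paths of length 3 through the shared grandparent pair: r = 2·(1/2)^3 = 1/4).
Summing one r·B term per recipient: 3·0.5·0.0728 + 1·0.0625·0.366 + 3·0.5·0.549 + 2·0.25·0.454 = 1.182575.

1.182575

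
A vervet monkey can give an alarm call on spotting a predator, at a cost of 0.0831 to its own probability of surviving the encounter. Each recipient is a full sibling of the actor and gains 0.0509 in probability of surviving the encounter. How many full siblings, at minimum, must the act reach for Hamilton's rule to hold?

r to a full sibling = 1/2 (full sibs share both parents — two paths of length 2: r = 2·(1/2)^2 = 1/2).
Hamilton's rule: n·r·B > C  ⇒  n > C/(r·B) = 0.0831/(0.5·0.0509) = 3.265.
The smallest integer exceeding 3.265 is 4.

4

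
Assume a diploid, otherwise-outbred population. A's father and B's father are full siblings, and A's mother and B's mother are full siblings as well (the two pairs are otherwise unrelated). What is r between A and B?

Wright's path rule: contributions from independent ancestry routes add.
A and B are related in two ways: first cousins through their fathers (r = 1/8) and first cousins through their mothers (r = 1/8) — i.e. double first cousins.
r = 1/8 + 1/8 = 0.25.

0.25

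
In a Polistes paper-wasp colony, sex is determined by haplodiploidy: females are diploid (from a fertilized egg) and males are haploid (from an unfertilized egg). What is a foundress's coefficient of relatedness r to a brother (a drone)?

Her haploid brother carries none of their father's genes and a random half of their mother's genome; that half matches the maternal half of her own genome with probability 1/2: r = 1/2 · 1/2 = 1/4.

0.25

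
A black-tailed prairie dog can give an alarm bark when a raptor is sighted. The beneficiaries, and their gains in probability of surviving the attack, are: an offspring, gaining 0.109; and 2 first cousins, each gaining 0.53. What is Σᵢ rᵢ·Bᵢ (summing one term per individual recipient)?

r to an offspring = 1/2 (one parent–offspring link: r = (1/2)^1 = 1/2).
r to a first cousin = 0.125 (first cousins share one grandparent pair — two paths of length 4: r = 2·(1/2)^4 = 1/8).
Summing one r·B term per recipient: 1·0.5·0.109 + 2·0.125·0.53 = 0.187.

0.187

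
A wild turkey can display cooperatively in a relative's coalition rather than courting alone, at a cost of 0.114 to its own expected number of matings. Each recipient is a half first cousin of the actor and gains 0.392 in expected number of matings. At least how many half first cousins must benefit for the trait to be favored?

r to a half first cousin = 0.0625 (half first cousins share one grandparent — one path of length 4: r = (1/2)^4 = 1/16).
Hamilton's rule: n·r·B > C  ⇒  n > C/(r·B) = 0.114/(0.0625·0.392) = 4.653.
The smallest integer exceeding 4.653 is 5.

5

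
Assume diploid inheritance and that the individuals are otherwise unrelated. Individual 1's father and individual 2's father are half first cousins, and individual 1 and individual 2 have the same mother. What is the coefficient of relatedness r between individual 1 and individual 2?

Wright's path rule: contributions from independent ancestry routes add.
Individual 1 and individual 2 are related in two ways: half second cousins through their fathers (r = 1/64) and half-sibs through their shared mother (r = 1/4).
r = 1/64 + 1/4 = 0.265625.

0.265625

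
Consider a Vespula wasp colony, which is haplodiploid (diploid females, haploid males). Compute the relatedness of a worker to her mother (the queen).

One meiotic link between diploid queen and diploid daughter: r = 1/2.

0.5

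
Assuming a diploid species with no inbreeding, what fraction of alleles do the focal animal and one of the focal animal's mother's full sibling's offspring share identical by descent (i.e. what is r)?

0.125

Each parent–offspring link contributes a factor of 1/2, and independent paths through distinct common ancestors add.
First cousins share one grandparent pair — two paths of length 4: r = 2·(1/2)^4 = 1/8.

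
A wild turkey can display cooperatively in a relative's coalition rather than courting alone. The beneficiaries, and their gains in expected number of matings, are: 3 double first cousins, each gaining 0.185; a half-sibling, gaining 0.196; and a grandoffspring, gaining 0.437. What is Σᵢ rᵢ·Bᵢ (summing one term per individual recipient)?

0.297

r to a double first cousin = 1/4 (double first cousins share both grandparent pairs — four paths of length 4: r = 4·(1/2)^4 = 1/4).
r to a half-sibling = 0.25 (half-sibs share one parent — one path of length 2: r = (1/2)^2 = 1/4).
r to a grandoffspring = 1/4 (two parent–offspring links: r = (1/2)^2 = 1/4).
Summing one r·B term per recipient: 3·0.25·0.185 + 1·0.25·0.196 + 1·0.25·0.437 = 0.297.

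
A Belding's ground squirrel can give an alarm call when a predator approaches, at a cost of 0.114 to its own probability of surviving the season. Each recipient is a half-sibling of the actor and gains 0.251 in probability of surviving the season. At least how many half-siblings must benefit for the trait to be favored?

2

r to a half-sibling = 1/4 (half-sibs share one parent — one path of length 2: r = (1/2)^2 = 1/4).
Hamilton's rule: n·r·B > C  ⇒  n > C/(r·B) = 0.114/(0.25·0.251) = 1.817.
The smallest integer exceeding 1.817 is 2.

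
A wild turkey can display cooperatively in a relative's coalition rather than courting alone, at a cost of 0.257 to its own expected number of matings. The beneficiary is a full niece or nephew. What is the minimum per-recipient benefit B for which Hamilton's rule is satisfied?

1.028

r to a full niece or nephew = 1/4 (full aunt/uncle↔niece/nephew: two paths of length 3 through the shared grandparent pair: r = 2·(1/2)^3 = 1/4).
Hamilton's rule with n recipients of equal r: n·r·B > C, so B > C/(n·r) = 0.257/(1·0.25) = 1.028.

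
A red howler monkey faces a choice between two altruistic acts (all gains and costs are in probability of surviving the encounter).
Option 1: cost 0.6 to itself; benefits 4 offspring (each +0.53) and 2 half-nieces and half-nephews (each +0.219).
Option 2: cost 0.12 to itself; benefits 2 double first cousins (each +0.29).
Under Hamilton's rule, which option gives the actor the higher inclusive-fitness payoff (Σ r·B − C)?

Option 1: r to an offspring = 0.5.
Option 1: r to a half-niece or half-nephew = 0.125.
Option 1: Σ r·B − C = (4·0.5·0.53 + 2·0.125·0.219) − 0.6 = 0.51475.
Option 2: r to a double first cousin = 0.25.
Option 2: Σ r·B − C = (2·0.25·0.29) − 0.12 = 0.025.
Option 1 has the higher net inclusive-fitness payoff.

Option 1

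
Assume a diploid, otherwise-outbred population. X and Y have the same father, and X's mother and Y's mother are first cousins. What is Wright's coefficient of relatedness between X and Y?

0.28125

Wright's path rule: contributions from independent ancestry routes add.
X and Y are related in two ways: half-sibs through their shared father (r = 1/4) and second cousins through their mothers (r = 1/32).
r = 1/4 + 1/32 = 9/32 = 0.28125.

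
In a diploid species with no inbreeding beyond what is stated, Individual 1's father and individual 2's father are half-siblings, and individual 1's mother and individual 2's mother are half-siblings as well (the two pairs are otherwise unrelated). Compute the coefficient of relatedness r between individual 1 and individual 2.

With two independent routes of shared ancestry, r is the sum of the two contributions.
Individual 1 and individual 2 are related in two ways: half first cousins through their fathers (r = 1/16) and half first cousins through their mothers (r = 1/16).
r = 1/16 + 1/16 = 1/8 = 0.125.

0.125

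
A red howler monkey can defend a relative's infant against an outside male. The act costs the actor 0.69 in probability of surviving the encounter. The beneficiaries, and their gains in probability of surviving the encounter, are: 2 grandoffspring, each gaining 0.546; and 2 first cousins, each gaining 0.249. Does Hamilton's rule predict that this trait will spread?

No

Hamilton's rule: the trait is favored when the sum of r·B over every recipient exceeds the actor's cost C.
r to a grandoffspring = 1/4 (two parent–offspring links: r = (1/2)^2 = 1/4).
r to a first cousin = 0.125 (first cousins share one grandparent pair — two paths of length 4: r = 2·(1/2)^4 = 1/8).
Summing one r·B term per recipient: 2·0.25·0.546 + 2·0.125·0.249 = 0.33525.
0.33525 < 0.69: the indirect benefit is less than the cost.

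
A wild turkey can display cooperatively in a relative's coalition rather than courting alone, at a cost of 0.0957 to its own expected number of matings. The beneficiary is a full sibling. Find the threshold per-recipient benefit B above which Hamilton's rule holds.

r to a full sibling = 1/2 (full sibs share both parents — two paths of length 2: r = 2·(1/2)^2 = 1/2).
Hamilton's rule with n recipients of equal r: n·r·B > C, so B > C/(n·r) = 0.0957/(1·0.5) = 0.1914.

0.1914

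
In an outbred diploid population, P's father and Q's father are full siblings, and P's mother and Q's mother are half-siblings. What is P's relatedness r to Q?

0.1875

Independent pedigree routes through distinct common ancestors add.
P and Q are related in two ways: first cousins through their fathers (r = 1/8) and half first cousins through their mothers (r = 1/16).
r = 1/8 + 1/16 = 0.1875.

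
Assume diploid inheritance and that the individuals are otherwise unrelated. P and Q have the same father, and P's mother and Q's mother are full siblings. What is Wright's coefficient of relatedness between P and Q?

0.375

Relatedness sums over independent paths through distinct common ancestors.
P and Q are related in two ways: half-sibs through their shared father (r = 1/4) and first cousins through their mothers (r = 1/8).
r = 1/4 + 1/8 = 0.375.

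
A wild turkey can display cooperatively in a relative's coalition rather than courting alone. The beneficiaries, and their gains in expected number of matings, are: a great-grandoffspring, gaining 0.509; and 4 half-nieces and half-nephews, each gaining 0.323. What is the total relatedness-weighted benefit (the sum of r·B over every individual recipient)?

0.225125

r to a great-grandoffspring = 0.125 (three parent–offspring links: r = (1/2)^3 = 1/8).
r to a half-niece or half-nephew = 0.125 (half-aunt/uncle↔niece/nephew: one path of length 3: r = (1/2)^3 = 1/8).
Summing one r·B term per recipient: 1·0.125·0.509 + 4·0.125·0.323 = 0.225125.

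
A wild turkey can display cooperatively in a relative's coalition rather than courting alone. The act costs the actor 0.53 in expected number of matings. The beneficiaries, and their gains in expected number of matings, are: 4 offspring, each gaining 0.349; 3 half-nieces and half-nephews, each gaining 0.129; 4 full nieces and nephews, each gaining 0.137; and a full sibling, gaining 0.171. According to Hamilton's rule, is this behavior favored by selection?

Hamilton's rule: the trait is favored when the sum of r·B over every recipient exceeds the actor's cost C.
r to an offspring = 0.5 (one parent–offspring link: r = (1/2)^1 = 1/2).
r to a half-niece or half-nephew = 0.125 (half-aunt/uncle↔niece/nephew: one path of length 3: r = (1/2)^3 = 1/8).
r to a full niece or nephew = 1/4 (full aunt/uncle↔niece/nephew: two paths of length 3 through the shared grandparent pair: r = 2·(1/2)^3 = 1/4).
r to a full sibling = 0.5 (full sibs share both parents — two paths of length 2: r = 2·(1/2)^2 = 1/2).
Summing one r·B term per recipient: 4·0.5·0.349 + 3·0.125·0.129 + 4·0.25·0.137 + 1·0.5·0.171 = 0.968875.
0.968875 > 0.53: the indirect benefit exceeds the cost.

Yes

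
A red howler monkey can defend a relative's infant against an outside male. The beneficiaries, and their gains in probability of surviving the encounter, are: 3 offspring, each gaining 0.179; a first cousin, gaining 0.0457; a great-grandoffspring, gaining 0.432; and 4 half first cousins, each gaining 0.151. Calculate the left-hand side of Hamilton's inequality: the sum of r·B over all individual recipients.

0.3659625

r to an offspring = 0.5 (one parent–offspring link: r = (1/2)^1 = 1/2).
r to a first cousin = 0.125 (first cousins share one grandparent pair — two paths of length 4: r = 2·(1/2)^4 = 1/8).
r to a great-grandoffspring = 0.125 (three parent–offspring links: r = (1/2)^3 = 1/8).
r to a half first cousin = 0.0625 (half first cousins share one grandparent — one path of length 4: r = (1/2)^4 = 1/16).
Summing one r·B term per recipient: 3·0.5·0.179 + 1·0.125·0.0457 + 1·0.125·0.432 + 4·0.0625·0.151 = 0.3659625.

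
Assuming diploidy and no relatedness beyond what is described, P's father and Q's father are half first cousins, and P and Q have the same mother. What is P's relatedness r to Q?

0.265625

Wright's path rule: contributions from independent ancestry routes add.
P and Q are related in two ways: half second cousins through their fathers (r = 1/64) and half-sibs through their shared mother (r = 1/4).
r = 1/64 + 1/4 = 0.265625.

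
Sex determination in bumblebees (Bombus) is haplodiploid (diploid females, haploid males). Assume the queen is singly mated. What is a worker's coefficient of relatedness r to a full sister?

0.75

Haplodiploid full sisters inherit their father's entire haploid genome identically (contributing 1/2) and on average half of their mother's contribution (1/2 · 1/2 = 1/4); r = 1/2 + 1/4 = 3/4.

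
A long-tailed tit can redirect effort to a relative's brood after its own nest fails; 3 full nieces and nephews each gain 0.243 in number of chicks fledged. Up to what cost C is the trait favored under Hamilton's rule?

r to a full niece or nephew = 1/4 (full aunt/uncle↔niece/nephew: two paths of length 3 through the shared grandparent pair: r = 2·(1/2)^3 = 1/4).
Hamilton's rule: n·r·B > C, so the trait is favored while C < n·r·B = 3·0.25·0.243 = 0.18225.

0.18225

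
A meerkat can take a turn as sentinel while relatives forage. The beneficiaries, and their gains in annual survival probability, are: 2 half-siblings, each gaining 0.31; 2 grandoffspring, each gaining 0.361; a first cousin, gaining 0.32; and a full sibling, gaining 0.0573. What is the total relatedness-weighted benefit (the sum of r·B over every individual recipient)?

r to a half-sibling = 0.25 (half-sibs share one parent — one path of length 2: r = (1/2)^2 = 1/4).
r to a grandoffspring = 0.25 (two parent–offspring links: r = (1/2)^2 = 1/4).
r to a first cousin = 0.125 (first cousins share one grandparent pair — two paths of length 4: r = 2·(1/2)^4 = 1/8).
r to a full sibling = 0.5 (full sibs share both parents — two paths of length 2: r = 2·(1/2)^2 = 1/2).
Summing one r·B term per recipient: 2·0.25·0.31 + 2·0.25·0.361 + 1·0.125·0.32 + 1·0.5·0.0573 = 0.40415.

0.40415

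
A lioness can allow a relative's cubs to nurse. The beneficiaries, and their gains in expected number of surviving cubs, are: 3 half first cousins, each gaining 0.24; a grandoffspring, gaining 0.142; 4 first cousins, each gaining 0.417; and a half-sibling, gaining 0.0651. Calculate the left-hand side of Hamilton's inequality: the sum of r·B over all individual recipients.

0.305275

r to a half first cousin = 1/16 (half first cousins share one grandparent — one path of length 4: r = (1/2)^4 = 1/16).
r to a grandoffspring = 1/4 (two parent–offspring links: r = (1/2)^2 = 1/4).
r to a first cousin = 0.125 (first cousins share one grandparent pair — two paths of length 4: r = 2·(1/2)^4 = 1/8).
r to a half-sibling = 1/4 (half-sibs share one parent — one path of length 2: r = (1/2)^2 = 1/4).
Summing one r·B term per recipient: 3·0.0625·0.24 + 1·0.25·0.142 + 4·0.125·0.417 + 1·0.25·0.0651 = 0.305275.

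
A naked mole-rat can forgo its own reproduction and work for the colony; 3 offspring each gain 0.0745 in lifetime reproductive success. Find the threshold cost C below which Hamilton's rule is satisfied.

0.11175

r to an offspring = 0.5 (one parent–offspring link: r = (1/2)^1 = 1/2).
Hamilton's rule: n·r·B > C, so the trait is favored while C < n·r·B = 3·0.5·0.0745 = 0.11175.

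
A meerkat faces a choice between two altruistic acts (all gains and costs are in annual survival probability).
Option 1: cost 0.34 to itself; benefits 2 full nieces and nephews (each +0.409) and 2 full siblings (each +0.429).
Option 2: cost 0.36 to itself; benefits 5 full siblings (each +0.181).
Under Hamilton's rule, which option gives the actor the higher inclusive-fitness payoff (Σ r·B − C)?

Option 1: r to a full niece or nephew = 0.25.
Option 1: r to a full sibling = 0.5.
Option 1: Σ r·B − C = (2·0.25·0.409 + 2·0.5·0.429) − 0.34 = 0.2935.
Option 2: r to a full sibling = 0.5.
Option 2: Σ r·B − C = (5·0.5·0.181) − 0.36 = 0.0925.
Option 1 has the higher net inclusive-fitness payoff.

Option 1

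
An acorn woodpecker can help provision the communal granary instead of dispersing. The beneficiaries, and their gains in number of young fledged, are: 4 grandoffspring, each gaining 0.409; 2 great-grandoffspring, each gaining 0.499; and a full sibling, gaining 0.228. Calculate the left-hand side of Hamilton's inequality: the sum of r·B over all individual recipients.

0.64775

r to a grandoffspring = 1/4 (two parent–offspring links: r = (1/2)^2 = 1/4).
r to a great-grandoffspring = 1/8 (three parent–offspring links: r = (1/2)^3 = 1/8).
r to a full sibling = 1/2 (full sibs share both parents — two paths of length 2: r = 2·(1/2)^2 = 1/2).
Summing one r·B term per recipient: 4·0.25·0.409 + 2·0.125·0.499 + 1·0.5·0.228 = 0.64775.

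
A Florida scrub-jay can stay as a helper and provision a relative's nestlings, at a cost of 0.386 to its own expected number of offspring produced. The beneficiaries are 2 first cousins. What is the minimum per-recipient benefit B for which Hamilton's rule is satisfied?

r to a first cousin = 0.125 (first cousins share one grandparent pair — two paths of length 4: r = 2·(1/2)^4 = 1/8).
Hamilton's rule with n recipients of equal r: n·r·B > C, so B > C/(n·r) = 0.386/(2·0.125) = 1.544.

1.544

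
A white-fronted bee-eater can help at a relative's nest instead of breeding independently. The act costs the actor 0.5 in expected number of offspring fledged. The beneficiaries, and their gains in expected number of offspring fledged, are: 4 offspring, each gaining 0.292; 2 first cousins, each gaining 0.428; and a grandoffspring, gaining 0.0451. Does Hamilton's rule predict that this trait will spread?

Yes

Hamilton's rule: the trait is favored when the sum of r·B over every recipient exceeds the actor's cost C.
r to an offspring = 0.5 (one parent–offspring link: r = (1/2)^1 = 1/2).
r to a first cousin = 1/8 (first cousins share one grandparent pair — two paths of length 4: r = 2·(1/2)^4 = 1/8).
r to a grandoffspring = 1/4 (two parent–offspring links: r = (1/2)^2 = 1/4).
Summing one r·B term per recipient: 4·0.5·0.292 + 2·0.125·0.428 + 1·0.25·0.0451 = 0.702275.
0.702275 > 0.5: the indirect benefit exceeds the cost.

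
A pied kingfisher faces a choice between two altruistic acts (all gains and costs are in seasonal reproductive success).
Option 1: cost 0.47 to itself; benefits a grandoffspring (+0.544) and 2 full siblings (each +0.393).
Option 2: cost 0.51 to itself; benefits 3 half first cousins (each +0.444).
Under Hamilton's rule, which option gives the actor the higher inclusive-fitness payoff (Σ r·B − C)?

Option 1: r to a grandoffspring = 0.25.
Option 1: r to a full sibling = 0.5.
Option 1: Σ r·B − C = (1·0.25·0.544 + 2·0.5·0.393) − 0.47 = 0.059.
Option 2: r to a half first cousin = 0.0625.
Option 2: Σ r·B − C = (3·0.0625·0.444) − 0.51 = -0.42675.
Option 1 has the higher net inclusive-fitness payoff.

Option 1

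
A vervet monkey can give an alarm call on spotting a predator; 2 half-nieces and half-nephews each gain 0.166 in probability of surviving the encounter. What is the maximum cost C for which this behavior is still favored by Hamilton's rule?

0.0415

r to a half-niece or half-nephew = 1/8 (half-aunt/uncle↔niece/nephew: one path of length 3: r = (1/2)^3 = 1/8).
Hamilton's rule: n·r·B > C, so the trait is favored while C < n·r·B = 2·0.125·0.166 = 0.0415.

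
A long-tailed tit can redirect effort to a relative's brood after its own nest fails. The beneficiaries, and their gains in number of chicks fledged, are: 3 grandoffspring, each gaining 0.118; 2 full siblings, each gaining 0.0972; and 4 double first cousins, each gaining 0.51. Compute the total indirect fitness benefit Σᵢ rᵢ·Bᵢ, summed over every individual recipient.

0.6957

r to a grandoffspring = 0.25 (two parent–offspring links: r = (1/2)^2 = 1/4).
r to a full sibling = 0.5 (full sibs share both parents — two paths of length 2: r = 2·(1/2)^2 = 1/2).
r to a double first cousin = 0.25 (double first cousins share both grandparent pairs — four paths of length 4: r = 4·(1/2)^4 = 1/4).
Summing one r·B term per recipient: 3·0.25·0.118 + 2·0.5·0.0972 + 4·0.25·0.51 = 0.6957.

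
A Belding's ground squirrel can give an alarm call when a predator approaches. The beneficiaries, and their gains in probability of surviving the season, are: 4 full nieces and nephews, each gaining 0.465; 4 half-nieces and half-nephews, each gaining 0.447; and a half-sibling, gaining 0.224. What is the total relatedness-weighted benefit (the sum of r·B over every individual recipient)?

r to a full niece or nephew = 1/4 (full aunt/uncle↔niece/nephew: two paths of length 3 through the shared grandparent pair: r = 2·(1/2)^3 = 1/4).
r to a half-niece or half-nephew = 0.125 (half-aunt/uncle↔niece/nephew: one path of length 3: r = (1/2)^3 = 1/8).
r to a half-sibling = 0.25 (half-sibs share one parent — one path of length 2: r = (1/2)^2 = 1/4).
Summing one r·B term per recipient: 4·0.25·0.465 + 4·0.125·0.447 + 1·0.25·0.224 = 0.7445.

0.7445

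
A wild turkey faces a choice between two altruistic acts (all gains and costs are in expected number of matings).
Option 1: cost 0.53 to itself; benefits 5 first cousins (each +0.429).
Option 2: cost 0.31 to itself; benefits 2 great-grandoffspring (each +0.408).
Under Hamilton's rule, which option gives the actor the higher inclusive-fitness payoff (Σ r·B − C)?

Option 1: r to a first cousin = 0.125.
Option 1: Σ r·B − C = (5·0.125·0.429) − 0.53 = -0.261875.
Option 2: r to a great-grandoffspring = 0.125.
Option 2: Σ r·B − C = (2·0.125·0.408) − 0.31 = -0.208.
Option 2 has the higher net inclusive-fitness payoff.

Option 2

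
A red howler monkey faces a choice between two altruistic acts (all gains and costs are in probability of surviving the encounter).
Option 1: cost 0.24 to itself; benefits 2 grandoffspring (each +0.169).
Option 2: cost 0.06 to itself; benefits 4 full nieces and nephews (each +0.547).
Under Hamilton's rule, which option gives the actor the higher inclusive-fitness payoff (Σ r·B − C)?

Option 1: r to a grandoffspring = 0.25.
Option 1: Σ r·B − C = (2·0.25·0.169) − 0.24 = -0.1555.
Option 2: r to a full niece or nephew = 0.25.
Option 2: Σ r·B − C = (4·0.25·0.547) − 0.06 = 0.487.
Option 2 has the higher net inclusive-fitness payoff.

Option 2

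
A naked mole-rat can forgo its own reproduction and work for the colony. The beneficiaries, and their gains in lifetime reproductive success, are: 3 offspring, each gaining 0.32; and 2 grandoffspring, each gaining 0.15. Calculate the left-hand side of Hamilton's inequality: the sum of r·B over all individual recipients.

r to an offspring = 0.5 (one parent–offspring link: r = (1/2)^1 = 1/2).
r to a grandoffspring = 0.25 (two parent–offspring links: r = (1/2)^2 = 1/4).
Summing one r·B term per recipient: 3·0.5·0.32 + 2·0.25·0.15 = 0.555.

0.555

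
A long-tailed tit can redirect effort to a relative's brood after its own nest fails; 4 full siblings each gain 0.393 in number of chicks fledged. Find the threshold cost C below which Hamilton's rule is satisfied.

r to a full sibling = 0.5 (full sibs share both parents — two paths of length 2: r = 2·(1/2)^2 = 1/2).
Hamilton's rule: n·r·B > C, so the trait is favored while C < n·r·B = 4·0.5·0.393 = 0.786.

0.786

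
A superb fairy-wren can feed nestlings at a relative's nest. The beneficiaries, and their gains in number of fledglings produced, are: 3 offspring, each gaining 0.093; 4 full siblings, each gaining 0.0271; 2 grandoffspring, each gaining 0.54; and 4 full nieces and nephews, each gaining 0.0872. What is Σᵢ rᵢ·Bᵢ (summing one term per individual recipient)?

r to an offspring = 0.5 (one parent–offspring link: r = (1/2)^1 = 1/2).
r to a full sibling = 1/2 (full sibs share both parents — two paths of length 2: r = 2·(1/2)^2 = 1/2).
r to a grandoffspring = 0.25 (two parent–offspring links: r = (1/2)^2 = 1/4).
r to a full niece or nephew = 0.25 (full aunt/uncle↔niece/nephew: two paths of length 3 through the shared grandparent pair: r = 2·(1/2)^3 = 1/4).
Summing one r·B term per recipient: 3·0.5·0.093 + 4·0.5·0.0271 + 2·0.25·0.54 + 4·0.25·0.0872 = 0.5509.

0.5509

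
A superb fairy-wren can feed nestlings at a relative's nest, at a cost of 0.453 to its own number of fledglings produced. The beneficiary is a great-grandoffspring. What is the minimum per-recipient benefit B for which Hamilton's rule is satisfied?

3.624

r to a great-grandoffspring = 1/8 (three parent–offspring links: r = (1/2)^3 = 1/8).
Hamilton's rule with n recipients of equal r: n·r·B > C, so B > C/(n·r) = 0.453/(1·0.125) = 3.624.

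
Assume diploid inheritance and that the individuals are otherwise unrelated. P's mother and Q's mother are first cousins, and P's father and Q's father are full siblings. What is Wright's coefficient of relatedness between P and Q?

0.15625

Relatedness sums over independent paths through distinct common ancestors.
P and Q are related in two ways: second cousins through their mothers (r = 1/32) and first cousins through their fathers (r = 1/8).
r = 1/32 + 1/8 = 5/32 = 0.15625.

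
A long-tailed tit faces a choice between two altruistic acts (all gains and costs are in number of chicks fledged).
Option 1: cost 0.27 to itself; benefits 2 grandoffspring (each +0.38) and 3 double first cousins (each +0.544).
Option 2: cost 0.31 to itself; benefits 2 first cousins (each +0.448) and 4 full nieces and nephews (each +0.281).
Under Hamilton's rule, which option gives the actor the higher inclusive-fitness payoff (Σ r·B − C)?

Option 1: r to a grandoffspring = 0.25.
Option 1: r to a double first cousin = 0.25.
Option 1: Σ r·B − C = (2·0.25·0.38 + 3·0.25·0.544) − 0.27 = 0.328.
Option 2: r to a first cousin = 0.125.
Option 2: r to a full niece or nephew = 0.25.
Option 2: Σ r·B − C = (2·0.125·0.448 + 4·0.25·0.281) − 0.31 = 0.083.
Option 1 has the higher net inclusive-fitness payoff.

Option 1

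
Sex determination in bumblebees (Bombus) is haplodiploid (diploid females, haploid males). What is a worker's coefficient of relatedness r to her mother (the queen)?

One meiotic link between diploid queen and diploid daughter: r = 1/2.

0.5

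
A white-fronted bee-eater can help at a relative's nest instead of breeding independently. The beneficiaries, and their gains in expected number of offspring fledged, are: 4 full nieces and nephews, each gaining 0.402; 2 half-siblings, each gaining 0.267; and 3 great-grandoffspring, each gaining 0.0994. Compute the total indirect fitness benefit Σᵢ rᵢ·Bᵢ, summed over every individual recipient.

r to a full niece or nephew = 0.25 (full aunt/uncle↔niece/nephew: two paths of length 3 through the shared grandparent pair: r = 2·(1/2)^3 = 1/4).
r to a half-sibling = 0.25 (half-sibs share one parent — one path of length 2: r = (1/2)^2 = 1/4).
r to a great-grandoffspring = 1/8 (three parent–offspring links: r = (1/2)^3 = 1/8).
Summing one r·B term per recipient: 4·0.25·0.402 + 2·0.25·0.267 + 3·0.125·0.0994 = 0.572775.

0.572775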